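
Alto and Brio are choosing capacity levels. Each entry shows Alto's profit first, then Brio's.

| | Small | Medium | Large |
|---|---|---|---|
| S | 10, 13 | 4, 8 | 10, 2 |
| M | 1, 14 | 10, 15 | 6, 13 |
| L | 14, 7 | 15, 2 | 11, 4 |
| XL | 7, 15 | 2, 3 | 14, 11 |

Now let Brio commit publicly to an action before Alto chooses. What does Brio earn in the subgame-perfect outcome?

Solve by backward induction (Brio leads).
- Small → Alto plays L (best of 10, 1, 14, 7); Brio gets 7.
- Medium → Alto plays L (best of 4, 10, 15, 2); Brio gets 2.
- Large → Alto plays XL (best of 10, 6, 11, 14); Brio gets 11.
Brio's induced payoffs are 7, 2, 11, so Brio commits to Large. Subgame-perfect outcome: (XL, Large) with payoffs (14, 11).

11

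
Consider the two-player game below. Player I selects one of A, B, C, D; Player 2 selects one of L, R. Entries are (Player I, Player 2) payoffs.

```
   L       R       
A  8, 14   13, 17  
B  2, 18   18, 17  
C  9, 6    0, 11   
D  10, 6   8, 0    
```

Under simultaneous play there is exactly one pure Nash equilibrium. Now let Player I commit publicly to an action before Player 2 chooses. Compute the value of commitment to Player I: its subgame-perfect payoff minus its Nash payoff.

3

Backward induction with Player I moving first.
- A: Player 2 compares 14, 17 and picks R; Player I would get 13.
- B: Player 2 compares 18, 17 and picks L; Player I would get 2.
- C: Player 2 compares 6, 11 and picks R; Player I would get 0.
- D: Player 2 compares 6, 0 and picks L; Player I would get 10.
Maximizing over 13, 2, 0, 10, Player I chooses A. Subgame-perfect outcome: (A, R) with payoffs (13, 17).
For the simultaneous game, intersect best replies.
Player I's best replies: L→D; R→B.
Player 2's best replies: A→R; B→L; C→R; D→L.
Only (D, L) has each player best-responding; Nash payoffs (10, 6).
Player I's commitment gain: 13 − 10 = 3.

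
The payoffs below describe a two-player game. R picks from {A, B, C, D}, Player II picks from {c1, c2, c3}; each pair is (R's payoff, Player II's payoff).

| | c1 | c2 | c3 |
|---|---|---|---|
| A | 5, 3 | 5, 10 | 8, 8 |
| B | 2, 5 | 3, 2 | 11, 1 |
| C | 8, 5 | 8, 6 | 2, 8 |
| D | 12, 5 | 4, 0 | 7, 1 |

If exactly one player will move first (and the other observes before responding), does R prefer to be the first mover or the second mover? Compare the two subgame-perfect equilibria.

first

If R leads: Player II's best replies are A→c2, B→c1, C→c3, D→c1; R's induced payoffs 5, 2, 2, 12; outcome (D, c1), payoffs (12, 5).
If Player II leads: R's best replies are c1→D, c2→C, c3→B; Player II's induced payoffs 5, 6, 1; outcome (C, c2), payoffs (8, 6).
R gets 12 moving first and 8 moving second, so R prefers to move first.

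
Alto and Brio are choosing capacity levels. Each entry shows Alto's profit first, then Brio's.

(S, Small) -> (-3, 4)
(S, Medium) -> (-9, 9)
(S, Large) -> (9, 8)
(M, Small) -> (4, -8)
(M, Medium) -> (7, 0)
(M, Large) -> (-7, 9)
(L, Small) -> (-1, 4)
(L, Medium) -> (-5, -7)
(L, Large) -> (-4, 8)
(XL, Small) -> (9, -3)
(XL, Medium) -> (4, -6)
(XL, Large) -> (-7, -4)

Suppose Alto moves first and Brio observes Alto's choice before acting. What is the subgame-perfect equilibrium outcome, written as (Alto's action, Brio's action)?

Backward induction with Alto moving first.
- S: Brio compares 4, 9, 8 and picks Medium; Alto would get -9.
- M: Brio compares -8, 0, 9 and picks Large; Alto would get -7.
- L: Brio compares 4, -7, 8 and picks Large; Alto would get -4.
- XL: Brio compares -3, -6, -4 and picks Small; Alto would get 9.
Among -9, -7, -4, 9, the best is 9 at XL. Subgame-perfect outcome: (XL, Small) with payoffs (9, -3).

(XL, Small)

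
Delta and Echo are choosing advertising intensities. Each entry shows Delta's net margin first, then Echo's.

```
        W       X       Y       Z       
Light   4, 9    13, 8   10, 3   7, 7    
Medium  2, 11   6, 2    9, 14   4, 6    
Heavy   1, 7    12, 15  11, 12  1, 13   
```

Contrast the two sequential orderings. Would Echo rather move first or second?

If Delta leads: Echo's best replies are Light→W, Medium→Y, Heavy→X; Delta's induced payoffs 4, 9, 12; outcome (Heavy, X), payoffs (12, 15).
If Echo leads: Delta's best replies are W→Light, X→Light, Y→Heavy, Z→Light; Echo's induced payoffs 9, 8, 12, 7; outcome (Heavy, Y), payoffs (11, 12).
Echo gets 12 moving first and 15 moving second, so Echo prefers to move second.

second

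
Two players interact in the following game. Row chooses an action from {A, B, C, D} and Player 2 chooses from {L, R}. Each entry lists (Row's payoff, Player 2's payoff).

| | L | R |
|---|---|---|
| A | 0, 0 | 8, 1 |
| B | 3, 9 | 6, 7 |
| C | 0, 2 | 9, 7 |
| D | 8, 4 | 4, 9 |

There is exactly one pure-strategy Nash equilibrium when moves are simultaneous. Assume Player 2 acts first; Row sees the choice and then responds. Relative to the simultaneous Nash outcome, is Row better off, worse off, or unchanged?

unchanged

Work backward from Row's decision.
- L → Row plays D (best of 0, 3, 0, 8); Player 2 gets 4.
- R → Row plays C (best of 8, 6, 9, 4); Player 2 gets 7.
Maximizing over 4, 7, Player 2 chooses R. Subgame-perfect outcome: (C, R) with payoffs (9, 7).
Now find the simultaneous Nash equilibrium.
Row's best replies: L→D; R→C.
Player 2's best replies: A→R; B→L; C→R; D→R.
Only (C, R) has each player best-responding; Nash payoffs (9, 7).
Row earns 9 sequentially versus 9 at the Nash outcome: unchanged.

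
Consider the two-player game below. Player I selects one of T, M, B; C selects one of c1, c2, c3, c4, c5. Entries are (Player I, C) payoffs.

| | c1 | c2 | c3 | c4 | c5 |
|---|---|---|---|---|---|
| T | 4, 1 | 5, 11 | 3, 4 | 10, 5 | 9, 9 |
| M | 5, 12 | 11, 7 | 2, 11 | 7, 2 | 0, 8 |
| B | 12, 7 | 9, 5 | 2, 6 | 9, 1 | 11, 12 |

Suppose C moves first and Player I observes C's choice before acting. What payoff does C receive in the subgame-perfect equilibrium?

12

Backward induction with C moving first.
- c1 → Player I plays B (best of 4, 5, 12); C gets 7.
- c2 → Player I plays M (best of 5, 11, 9); C gets 7.
- c3 → Player I plays T (best of 3, 2, 2); C gets 4.
- c4 → Player I plays T (best of 10, 7, 9); C gets 5.
- c5 → Player I plays B (best of 9, 0, 11); C gets 12.
Among 7, 7, 4, 5, 12, the best is 12 at c5. Subgame-perfect outcome: (B, c5) with payoffs (11, 12).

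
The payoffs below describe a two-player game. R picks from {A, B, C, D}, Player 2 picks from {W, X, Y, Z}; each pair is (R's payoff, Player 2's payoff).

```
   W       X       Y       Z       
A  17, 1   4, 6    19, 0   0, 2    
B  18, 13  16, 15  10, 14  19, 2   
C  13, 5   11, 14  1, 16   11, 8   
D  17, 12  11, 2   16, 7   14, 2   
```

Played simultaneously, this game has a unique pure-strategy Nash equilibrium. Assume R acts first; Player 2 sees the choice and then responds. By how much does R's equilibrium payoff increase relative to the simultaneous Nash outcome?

Backward induction with R moving first.
- A: BR = X, leader payoff 4.
- B: BR = X, leader payoff 16.
- C: BR = Y, leader payoff 1.
- D: BR = W, leader payoff 17.
Maximizing over 4, 16, 1, 17, R chooses D. Subgame-perfect outcome: (D, W) with payoffs (17, 12).
For the simultaneous game, intersect best replies.
R's best replies: W→B; X→B; Y→A; Z→B.
Player 2's best replies: A→X; B→X; C→Y; D→W.
Only (B, X) has each player best-responding; Nash payoffs (16, 15).
R's commitment gain: 17 − 16 = 1.

1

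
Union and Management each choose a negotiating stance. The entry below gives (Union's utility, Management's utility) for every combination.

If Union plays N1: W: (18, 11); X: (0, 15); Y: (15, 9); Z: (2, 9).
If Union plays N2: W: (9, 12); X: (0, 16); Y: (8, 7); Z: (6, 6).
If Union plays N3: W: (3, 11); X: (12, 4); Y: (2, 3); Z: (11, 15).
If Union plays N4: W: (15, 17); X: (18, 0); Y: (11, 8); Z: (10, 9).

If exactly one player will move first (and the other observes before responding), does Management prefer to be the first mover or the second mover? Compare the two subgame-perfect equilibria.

If Union leads: Management's best replies are N1→X, N2→X, N3→Z, N4→W; Union's induced payoffs 0, 0, 11, 15; outcome (N4, W), payoffs (15, 17).
If Management leads: Union's best replies are W→N1, X→N4, Y→N1, Z→N3; Management's induced payoffs 11, 0, 9, 15; outcome (N3, Z), payoffs (11, 15).
Management gets 15 moving first and 17 moving second, so Management prefers to move second.

second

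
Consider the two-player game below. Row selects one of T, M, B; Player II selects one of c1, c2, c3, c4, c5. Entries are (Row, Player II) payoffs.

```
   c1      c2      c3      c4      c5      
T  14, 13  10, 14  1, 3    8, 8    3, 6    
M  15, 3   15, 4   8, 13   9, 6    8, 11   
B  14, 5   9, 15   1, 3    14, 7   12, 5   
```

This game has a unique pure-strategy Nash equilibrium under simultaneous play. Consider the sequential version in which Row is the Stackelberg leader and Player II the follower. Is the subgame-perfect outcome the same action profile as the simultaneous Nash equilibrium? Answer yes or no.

no

Solve by backward induction (Row leads).
- T: Player II compares 13, 14, 3, 8, 6 and picks c2; Row would get 10.
- M: Player II compares 3, 4, 13, 6, 11 and picks c3; Row would get 8.
- B: Player II compares 5, 15, 3, 7, 5 and picks c2; Row would get 9.
Among 10, 8, 9, the best is 10 at T. Subgame-perfect outcome: (T, c2) with payoffs (10, 14).
Under simultaneous play:
Row's best replies: c1→M; c2→M; c3→M; c4→B; c5→B.
Player II's best replies: T→c2; M→c3; B→c2.
Only (M, c3) has each player best-responding; Nash payoffs (8, 13).
Sequential outcome (T, c2) differs from the Nash profile (M, c3).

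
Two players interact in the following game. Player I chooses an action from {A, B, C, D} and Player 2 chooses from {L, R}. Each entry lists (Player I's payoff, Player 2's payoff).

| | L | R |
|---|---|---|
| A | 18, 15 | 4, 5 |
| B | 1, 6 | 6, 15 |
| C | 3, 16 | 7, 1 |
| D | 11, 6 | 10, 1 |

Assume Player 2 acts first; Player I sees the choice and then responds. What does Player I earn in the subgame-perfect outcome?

18

Player I best-responds to each possible Player 2 move:
- L: BR = A, leader payoff 15.
- R: BR = D, leader payoff 1.
Player 2's induced payoffs are 15, 1, so Player 2 commits to L. Subgame-perfect outcome: (A, L) with payoffs (18, 15).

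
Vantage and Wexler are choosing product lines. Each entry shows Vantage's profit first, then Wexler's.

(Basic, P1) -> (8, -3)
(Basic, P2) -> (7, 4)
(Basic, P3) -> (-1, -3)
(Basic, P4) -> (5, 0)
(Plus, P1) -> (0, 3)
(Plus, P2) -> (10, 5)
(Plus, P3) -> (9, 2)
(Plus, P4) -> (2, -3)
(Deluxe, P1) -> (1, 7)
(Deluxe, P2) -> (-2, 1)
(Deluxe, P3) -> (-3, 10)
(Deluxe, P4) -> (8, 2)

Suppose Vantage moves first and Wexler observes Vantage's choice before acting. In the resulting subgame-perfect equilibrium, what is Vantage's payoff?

Work backward from Wexler's decision.
- Basic: BR = P2, leader payoff 7.
- Plus: BR = P2, leader payoff 10.
- Deluxe: BR = P3, leader payoff -3.
Maximizing over 7, 10, -3, Vantage chooses Plus. Subgame-perfect outcome: (Plus, P2) with payoffs (10, 5).

10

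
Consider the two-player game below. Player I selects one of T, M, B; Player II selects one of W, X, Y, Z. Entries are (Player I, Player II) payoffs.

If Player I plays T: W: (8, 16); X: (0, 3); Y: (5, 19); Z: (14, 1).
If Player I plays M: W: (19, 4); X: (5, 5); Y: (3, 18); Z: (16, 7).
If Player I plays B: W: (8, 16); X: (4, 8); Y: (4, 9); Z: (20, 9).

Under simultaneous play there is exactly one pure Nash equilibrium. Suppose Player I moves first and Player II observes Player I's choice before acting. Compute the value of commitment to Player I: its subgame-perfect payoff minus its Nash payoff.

Player II best-responds to each possible Player I move:
- T: Player II compares 16, 3, 19, 1 and picks Y; Player I would get 5.
- M: Player II compares 4, 5, 18, 7 and picks Y; Player I would get 3.
- B: Player II compares 16, 8, 9, 9 and picks W; Player I would get 8.
Player I's induced payoffs are 5, 3, 8, so Player I commits to B. Subgame-perfect outcome: (B, W) with payoffs (8, 16).
Under simultaneous play:
Player I's best replies: W→M; X→M; Y→T; Z→B.
Player II's best replies: T→Y; M→Y; B→W.
Only (T, Y) has each player best-responding; Nash payoffs (5, 19).
Player I's commitment gain: 8 − 5 = 3.

3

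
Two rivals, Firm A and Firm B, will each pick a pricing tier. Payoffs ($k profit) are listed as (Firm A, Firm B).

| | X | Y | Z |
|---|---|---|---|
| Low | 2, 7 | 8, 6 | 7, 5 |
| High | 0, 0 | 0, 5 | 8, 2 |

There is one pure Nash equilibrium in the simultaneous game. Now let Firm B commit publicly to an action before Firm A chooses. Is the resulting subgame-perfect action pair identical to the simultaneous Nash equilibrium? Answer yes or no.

Firm A best-responds to each possible Firm B move:
- X: BR = Low, leader payoff 7.
- Y: BR = Low, leader payoff 6.
- Z: BR = High, leader payoff 2.
Among 7, 6, 2, the best is 7 at X. Subgame-perfect outcome: (Low, X) with payoffs (2, 7).
For the simultaneous game, intersect best replies.
Firm A's best replies: X→Low; Y→Low; Z→High.
Firm B's best replies: Low→X; High→Y.
Only (Low, X) has each player best-responding; Nash payoffs (2, 7).
Sequential outcome (Low, X) coincides with the Nash profile (Low, X).

yes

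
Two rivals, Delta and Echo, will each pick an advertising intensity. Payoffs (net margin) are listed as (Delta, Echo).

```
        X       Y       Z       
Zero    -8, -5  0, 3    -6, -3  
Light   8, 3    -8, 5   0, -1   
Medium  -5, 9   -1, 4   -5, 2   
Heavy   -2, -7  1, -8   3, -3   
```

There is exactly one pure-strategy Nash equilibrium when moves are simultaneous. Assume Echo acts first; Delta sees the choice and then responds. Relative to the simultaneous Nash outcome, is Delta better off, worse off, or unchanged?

better off

Delta best-responds to each possible Echo move:
- X: BR = Light, leader payoff 3.
- Y: BR = Heavy, leader payoff -8.
- Z: BR = Heavy, leader payoff -3.
Echo's induced payoffs are 3, -8, -3, so Echo commits to X. Subgame-perfect outcome: (Light, X) with payoffs (8, 3).
For the simultaneous game, intersect best replies.
Delta's best replies: X→Light; Y→Heavy; Z→Heavy.
Echo's best replies: Zero→Y; Light→Y; Medium→X; Heavy→Z.
The unique mutual best reply is (Heavy, Z), giving (3, -3).
Delta earns 8 sequentially versus 3 at the Nash outcome: better off.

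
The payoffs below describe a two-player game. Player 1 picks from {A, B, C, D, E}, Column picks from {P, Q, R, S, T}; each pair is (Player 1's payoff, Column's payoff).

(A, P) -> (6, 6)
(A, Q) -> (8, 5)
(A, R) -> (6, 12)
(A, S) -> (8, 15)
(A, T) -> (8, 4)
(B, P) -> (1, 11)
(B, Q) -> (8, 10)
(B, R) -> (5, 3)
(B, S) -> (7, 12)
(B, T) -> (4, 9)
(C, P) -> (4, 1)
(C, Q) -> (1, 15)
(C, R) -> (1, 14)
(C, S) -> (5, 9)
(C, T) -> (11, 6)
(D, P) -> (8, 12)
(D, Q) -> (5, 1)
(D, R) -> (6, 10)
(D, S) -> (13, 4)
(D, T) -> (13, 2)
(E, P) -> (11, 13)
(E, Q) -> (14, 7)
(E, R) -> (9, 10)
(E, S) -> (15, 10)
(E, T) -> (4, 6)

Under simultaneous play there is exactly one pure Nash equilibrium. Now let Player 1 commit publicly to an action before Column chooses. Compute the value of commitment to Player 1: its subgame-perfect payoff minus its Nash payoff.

0

Solve by backward induction (Player 1 leads).
- A → Column plays S (best of 6, 5, 12, 15, 4); Player 1 gets 8.
- B → Column plays S (best of 11, 10, 3, 12, 9); Player 1 gets 7.
- C → Column plays Q (best of 1, 15, 14, 9, 6); Player 1 gets 1.
- D → Column plays P (best of 12, 1, 10, 4, 2); Player 1 gets 8.
- E → Column plays P (best of 13, 7, 10, 10, 6); Player 1 gets 11.
Among 8, 7, 1, 8, 11, the best is 11 at E. Subgame-perfect outcome: (E, P) with payoffs (11, 13).
Now find the simultaneous Nash equilibrium.
Player 1's best replies: P→E; Q→E; R→E; S→E; T→D.
Column's best replies: A→S; B→S; C→Q; D→P; E→P.
The unique mutual best reply is (E, P), giving (11, 13).
Player 1's commitment gain: 11 − 11 = 0.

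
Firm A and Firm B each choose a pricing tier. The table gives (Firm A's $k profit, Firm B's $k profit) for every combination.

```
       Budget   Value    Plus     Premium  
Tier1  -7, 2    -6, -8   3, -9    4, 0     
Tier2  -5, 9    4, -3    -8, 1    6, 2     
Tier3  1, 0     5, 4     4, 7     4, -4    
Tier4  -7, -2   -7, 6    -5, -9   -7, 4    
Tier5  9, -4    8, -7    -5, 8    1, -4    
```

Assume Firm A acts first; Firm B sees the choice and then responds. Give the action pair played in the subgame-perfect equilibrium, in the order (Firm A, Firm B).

Solve by backward induction (Firm A leads).
- Tier1 → Firm B plays Budget (best of 2, -8, -9, 0); Firm A gets -7.
- Tier2 → Firm B plays Budget (best of 9, -3, 1, 2); Firm A gets -5.
- Tier3 → Firm B plays Plus (best of 0, 4, 7, -4); Firm A gets 4.
- Tier4 → Firm B plays Value (best of -2, 6, -9, 4); Firm A gets -7.
- Tier5 → Firm B plays Plus (best of -4, -7, 8, -4); Firm A gets -5.
Maximizing over -7, -5, 4, -7, -5, Firm A chooses Tier3. Subgame-perfect outcome: (Tier3, Plus) with payoffs (4, 7).

(Tier3, Plus)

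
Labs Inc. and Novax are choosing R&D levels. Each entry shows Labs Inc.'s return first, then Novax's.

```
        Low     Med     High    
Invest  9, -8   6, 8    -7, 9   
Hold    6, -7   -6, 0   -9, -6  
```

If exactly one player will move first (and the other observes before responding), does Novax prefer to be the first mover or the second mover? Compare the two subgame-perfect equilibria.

If Labs Inc. leads: Novax's best replies are Invest→High, Hold→Med; Labs Inc.'s induced payoffs -7, -6; outcome (Hold, Med), payoffs (-6, 0).
If Novax leads: Labs Inc.'s best replies are Low→Invest, Med→Invest, High→Invest; Novax's induced payoffs -8, 8, 9; outcome (Invest, High), payoffs (-7, 9).
Novax gets 9 moving first and 0 moving second, so Novax prefers to move first.

first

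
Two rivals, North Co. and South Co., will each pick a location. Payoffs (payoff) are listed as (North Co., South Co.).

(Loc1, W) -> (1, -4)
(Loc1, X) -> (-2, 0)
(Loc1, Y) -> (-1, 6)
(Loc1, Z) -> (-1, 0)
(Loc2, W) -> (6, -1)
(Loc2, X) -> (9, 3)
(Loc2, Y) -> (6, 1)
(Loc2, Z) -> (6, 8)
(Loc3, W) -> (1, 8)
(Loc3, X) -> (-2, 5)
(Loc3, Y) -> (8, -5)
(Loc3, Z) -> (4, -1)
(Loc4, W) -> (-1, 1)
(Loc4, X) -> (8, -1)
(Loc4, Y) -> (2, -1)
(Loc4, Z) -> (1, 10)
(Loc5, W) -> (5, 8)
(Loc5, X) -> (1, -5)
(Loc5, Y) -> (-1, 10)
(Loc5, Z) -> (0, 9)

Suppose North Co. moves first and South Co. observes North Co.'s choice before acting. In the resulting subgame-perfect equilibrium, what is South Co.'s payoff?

8

South Co. best-responds to each possible North Co. move:
- Loc1: South Co. compares -4, 0, 6, 0 and picks Y; North Co. would get -1.
- Loc2: South Co. compares -1, 3, 1, 8 and picks Z; North Co. would get 6.
- Loc3: South Co. compares 8, 5, -5, -1 and picks W; North Co. would get 1.
- Loc4: South Co. compares 1, -1, -1, 10 and picks Z; North Co. would get 1.
- Loc5: South Co. compares 8, -5, 10, 9 and picks Y; North Co. would get -1.
Among -1, 6, 1, 1, -1, the best is 6 at Loc2. Subgame-perfect outcome: (Loc2, Z) with payoffs (6, 8).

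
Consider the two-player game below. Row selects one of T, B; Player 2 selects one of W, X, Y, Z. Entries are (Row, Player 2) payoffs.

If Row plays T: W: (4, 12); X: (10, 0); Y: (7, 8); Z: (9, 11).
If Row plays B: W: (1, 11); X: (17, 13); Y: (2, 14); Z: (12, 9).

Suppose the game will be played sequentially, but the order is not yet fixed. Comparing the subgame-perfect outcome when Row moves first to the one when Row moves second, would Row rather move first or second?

If Row leads: Player 2's best replies are T→W, B→Y; Row's induced payoffs 4, 2; outcome (T, W), payoffs (4, 12).
If Player 2 leads: Row's best replies are W→T, X→B, Y→T, Z→B; Player 2's induced payoffs 12, 13, 8, 9; outcome (B, X), payoffs (17, 13).
Row gets 4 moving first and 17 moving second, so Row prefers to move second.

second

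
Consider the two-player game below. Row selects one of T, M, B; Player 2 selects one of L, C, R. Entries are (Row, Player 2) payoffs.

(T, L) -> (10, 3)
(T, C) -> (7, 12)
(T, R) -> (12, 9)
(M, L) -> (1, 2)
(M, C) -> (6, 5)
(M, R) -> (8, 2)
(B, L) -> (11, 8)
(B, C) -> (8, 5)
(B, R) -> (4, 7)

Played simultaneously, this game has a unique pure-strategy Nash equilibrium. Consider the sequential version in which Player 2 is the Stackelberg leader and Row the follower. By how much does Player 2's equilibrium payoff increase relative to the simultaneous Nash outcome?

Row best-responds to each possible Player 2 move:
- L: BR = B, leader payoff 8.
- C: BR = B, leader payoff 5.
- R: BR = T, leader payoff 9.
Among 8, 5, 9, the best is 9 at R. Subgame-perfect outcome: (T, R) with payoffs (12, 9).
Under simultaneous play:
Row's best replies: L→B; C→B; R→T.
Player 2's best replies: T→C; M→C; B→L.
The unique mutual best reply is (B, L), giving (11, 8).
Player 2's commitment gain: 9 − 8 = 1.

1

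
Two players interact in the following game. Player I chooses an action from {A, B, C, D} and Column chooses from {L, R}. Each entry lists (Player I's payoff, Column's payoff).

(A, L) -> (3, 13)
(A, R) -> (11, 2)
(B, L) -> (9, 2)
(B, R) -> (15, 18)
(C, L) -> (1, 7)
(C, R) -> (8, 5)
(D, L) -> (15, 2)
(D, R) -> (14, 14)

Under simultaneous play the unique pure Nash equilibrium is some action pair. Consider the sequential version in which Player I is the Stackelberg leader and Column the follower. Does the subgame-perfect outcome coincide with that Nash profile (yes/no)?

yes

Work backward from Column's decision.
- A: Column compares 13, 2 and picks L; Player I would get 3.
- B: Column compares 2, 18 and picks R; Player I would get 15.
- C: Column compares 7, 5 and picks L; Player I would get 1.
- D: Column compares 2, 14 and picks R; Player I would get 14.
Among 3, 15, 1, 14, the best is 15 at B. Subgame-perfect outcome: (B, R) with payoffs (15, 18).
Under simultaneous play:
Player I's best replies: L→D; R→B.
Column's best replies: A→L; B→R; C→L; D→R.
Only (B, R) has each player best-responding; Nash payoffs (15, 18).
Sequential outcome (B, R) coincides with the Nash profile (B, R).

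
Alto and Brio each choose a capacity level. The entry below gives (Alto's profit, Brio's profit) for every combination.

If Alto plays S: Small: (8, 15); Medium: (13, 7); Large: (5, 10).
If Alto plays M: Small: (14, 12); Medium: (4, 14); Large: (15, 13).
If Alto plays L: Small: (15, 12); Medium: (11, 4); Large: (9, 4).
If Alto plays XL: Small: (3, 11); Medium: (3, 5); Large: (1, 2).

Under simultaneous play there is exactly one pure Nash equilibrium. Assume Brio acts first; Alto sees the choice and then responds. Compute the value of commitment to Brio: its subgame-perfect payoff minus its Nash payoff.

Work backward from Alto's decision.
- Small → Alto plays L (best of 8, 14, 15, 3); Brio gets 12.
- Medium → Alto plays S (best of 13, 4, 11, 3); Brio gets 7.
- Large → Alto plays M (best of 5, 15, 9, 1); Brio gets 13.
Maximizing over 12, 7, 13, Brio chooses Large. Subgame-perfect outcome: (M, Large) with payoffs (15, 13).
For the simultaneous game, intersect best replies.
Alto's best replies: Small→L; Medium→S; Large→M.
Brio's best replies: S→Small; M→Medium; L→Small; XL→Small.
The unique mutual best reply is (L, Small), giving (15, 12).
Brio's commitment gain: 13 − 12 = 1.

1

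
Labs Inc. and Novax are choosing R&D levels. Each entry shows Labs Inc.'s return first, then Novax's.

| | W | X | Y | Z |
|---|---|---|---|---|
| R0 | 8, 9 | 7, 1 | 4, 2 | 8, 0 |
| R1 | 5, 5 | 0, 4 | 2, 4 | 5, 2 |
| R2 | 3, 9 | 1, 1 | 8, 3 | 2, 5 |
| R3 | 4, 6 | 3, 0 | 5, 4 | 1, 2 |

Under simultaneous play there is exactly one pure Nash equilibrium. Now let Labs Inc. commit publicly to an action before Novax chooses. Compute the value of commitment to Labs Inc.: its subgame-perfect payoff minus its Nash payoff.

Novax best-responds to each possible Labs Inc. move:
- R0: Novax compares 9, 1, 2, 0 and picks W; Labs Inc. would get 8.
- R1: Novax compares 5, 4, 4, 2 and picks W; Labs Inc. would get 5.
- R2: Novax compares 9, 1, 3, 5 and picks W; Labs Inc. would get 3.
- R3: Novax compares 6, 0, 4, 2 and picks W; Labs Inc. would get 4.
Among 8, 5, 3, 4, the best is 8 at R0. Subgame-perfect outcome: (R0, W) with payoffs (8, 9).
Under simultaneous play:
Labs Inc.'s best replies: W→R0; X→R0; Y→R2; Z→R0.
Novax's best replies: R0→W; R1→W; R2→W; R3→W.
The unique mutual best reply is (R0, W), giving (8, 9).
Labs Inc.'s commitment gain: 8 − 8 = 0.

0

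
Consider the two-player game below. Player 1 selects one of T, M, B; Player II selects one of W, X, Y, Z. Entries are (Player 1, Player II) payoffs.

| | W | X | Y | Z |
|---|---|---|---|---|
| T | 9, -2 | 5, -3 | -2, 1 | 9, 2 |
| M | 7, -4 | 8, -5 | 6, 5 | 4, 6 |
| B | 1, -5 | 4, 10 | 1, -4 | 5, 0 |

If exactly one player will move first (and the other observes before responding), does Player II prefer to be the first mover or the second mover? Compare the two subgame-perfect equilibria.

If Player 1 leads: Player II's best replies are T→Z, M→Z, B→X; Player 1's induced payoffs 9, 4, 4; outcome (T, Z), payoffs (9, 2).
If Player II leads: Player 1's best replies are W→T, X→M, Y→M, Z→T; Player II's induced payoffs -2, -5, 5, 2; outcome (M, Y), payoffs (6, 5).
Player II gets 5 moving first and 2 moving second, so Player II prefers to move first.

first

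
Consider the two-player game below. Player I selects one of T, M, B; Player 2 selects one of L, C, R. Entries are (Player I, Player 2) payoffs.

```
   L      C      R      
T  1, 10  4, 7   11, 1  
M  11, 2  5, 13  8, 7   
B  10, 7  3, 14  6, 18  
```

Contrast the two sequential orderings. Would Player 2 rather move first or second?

If Player I leads: Player 2's best replies are T→L, M→C, B→R; Player I's induced payoffs 1, 5, 6; outcome (B, R), payoffs (6, 18).
If Player 2 leads: Player I's best replies are L→M, C→M, R→T; Player 2's induced payoffs 2, 13, 1; outcome (M, C), payoffs (5, 13).
Player 2 gets 13 moving first and 18 moving second, so Player 2 prefers to move second.

second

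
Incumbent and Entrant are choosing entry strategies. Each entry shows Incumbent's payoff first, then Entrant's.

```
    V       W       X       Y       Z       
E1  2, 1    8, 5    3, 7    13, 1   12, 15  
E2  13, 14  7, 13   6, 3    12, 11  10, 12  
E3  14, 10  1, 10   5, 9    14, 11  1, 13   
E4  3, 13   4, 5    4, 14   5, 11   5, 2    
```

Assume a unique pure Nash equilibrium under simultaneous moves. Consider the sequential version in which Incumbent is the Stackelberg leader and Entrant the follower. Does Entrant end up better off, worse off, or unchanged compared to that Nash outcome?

worse off

Backward induction with Incumbent moving first.
- E1: BR = Z, leader payoff 12.
- E2: BR = V, leader payoff 13.
- E3: BR = Z, leader payoff 1.
- E4: BR = X, leader payoff 4.
Incumbent's induced payoffs are 12, 13, 1, 4, so Incumbent commits to E2. Subgame-perfect outcome: (E2, V) with payoffs (13, 14).
Now find the simultaneous Nash equilibrium.
Incumbent's best replies: V→E3; W→E1; X→E2; Y→E3; Z→E1.
Entrant's best replies: E1→Z; E2→V; E3→Z; E4→X.
The unique mutual best reply is (E1, Z), giving (12, 15).
Entrant earns 14 sequentially versus 15 at the Nash outcome: worse off.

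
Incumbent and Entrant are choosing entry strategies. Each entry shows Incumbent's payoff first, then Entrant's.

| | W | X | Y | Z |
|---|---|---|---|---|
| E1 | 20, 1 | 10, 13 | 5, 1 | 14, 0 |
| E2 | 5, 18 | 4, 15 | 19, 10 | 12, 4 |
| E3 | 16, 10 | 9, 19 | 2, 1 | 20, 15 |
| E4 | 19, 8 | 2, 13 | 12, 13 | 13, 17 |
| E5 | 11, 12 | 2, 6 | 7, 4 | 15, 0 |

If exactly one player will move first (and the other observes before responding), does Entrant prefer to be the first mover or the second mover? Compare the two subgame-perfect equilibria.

second

If Incumbent leads: Entrant's best replies are E1→X, E2→W, E3→X, E4→Z, E5→W; Incumbent's induced payoffs 10, 5, 9, 13, 11; outcome (E4, Z), payoffs (13, 17).
If Entrant leads: Incumbent's best replies are W→E1, X→E1, Y→E2, Z→E3; Entrant's induced payoffs 1, 13, 10, 15; outcome (E3, Z), payoffs (20, 15).
Entrant gets 15 moving first and 17 moving second, so Entrant prefers to move second.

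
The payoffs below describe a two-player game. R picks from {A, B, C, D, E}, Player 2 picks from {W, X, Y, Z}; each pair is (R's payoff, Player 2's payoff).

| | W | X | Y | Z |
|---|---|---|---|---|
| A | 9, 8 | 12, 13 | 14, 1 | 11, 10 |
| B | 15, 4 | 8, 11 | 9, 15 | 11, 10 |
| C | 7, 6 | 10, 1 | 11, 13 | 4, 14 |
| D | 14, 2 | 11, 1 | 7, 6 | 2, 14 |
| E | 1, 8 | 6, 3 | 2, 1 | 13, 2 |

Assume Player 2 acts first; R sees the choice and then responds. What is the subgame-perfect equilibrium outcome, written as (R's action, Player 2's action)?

(A, X)

Work backward from R's decision.
- W: BR = B, leader payoff 4.
- X: BR = A, leader payoff 13.
- Y: BR = A, leader payoff 1.
- Z: BR = E, leader payoff 2.
Maximizing over 4, 13, 1, 2, Player 2 chooses X. Subgame-perfect outcome: (A, X) with payoffs (12, 13).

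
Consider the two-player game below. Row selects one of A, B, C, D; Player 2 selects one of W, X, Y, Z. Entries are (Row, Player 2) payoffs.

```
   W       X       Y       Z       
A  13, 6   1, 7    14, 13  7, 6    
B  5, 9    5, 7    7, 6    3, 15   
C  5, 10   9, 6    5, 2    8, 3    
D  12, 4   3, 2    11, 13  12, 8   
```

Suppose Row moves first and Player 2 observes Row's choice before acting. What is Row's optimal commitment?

Player 2 best-responds to each possible Row move:
- A: BR = Y, leader payoff 14.
- B: BR = Z, leader payoff 3.
- C: BR = W, leader payoff 5.
- D: BR = Y, leader payoff 11.
Among 14, 3, 5, 11, the best is 14 at A. Subgame-perfect outcome: (A, Y) with payoffs (14, 13).

A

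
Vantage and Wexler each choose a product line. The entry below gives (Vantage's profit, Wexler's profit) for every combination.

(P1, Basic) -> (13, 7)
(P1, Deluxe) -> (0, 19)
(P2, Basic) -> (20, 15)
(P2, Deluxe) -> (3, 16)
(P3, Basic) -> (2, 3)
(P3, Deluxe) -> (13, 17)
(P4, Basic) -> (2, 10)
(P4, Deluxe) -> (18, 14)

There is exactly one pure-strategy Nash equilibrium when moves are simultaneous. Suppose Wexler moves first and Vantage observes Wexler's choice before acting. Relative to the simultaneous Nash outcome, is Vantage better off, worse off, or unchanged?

better off

Work backward from Vantage's decision.
- Basic: Vantage compares 13, 20, 2, 2 and picks P2; Wexler would get 15.
- Deluxe: Vantage compares 0, 3, 13, 18 and picks P4; Wexler would get 14.
Among 15, 14, the best is 15 at Basic. Subgame-perfect outcome: (P2, Basic) with payoffs (20, 15).
For the simultaneous game, intersect best replies.
Vantage's best replies: Basic→P2; Deluxe→P4.
Wexler's best replies: P1→Deluxe; P2→Deluxe; P3→Deluxe; P4→Deluxe.
Only (P4, Deluxe) has each player best-responding; Nash payoffs (18, 14).
Vantage earns 20 sequentially versus 18 at the Nash outcome: better off.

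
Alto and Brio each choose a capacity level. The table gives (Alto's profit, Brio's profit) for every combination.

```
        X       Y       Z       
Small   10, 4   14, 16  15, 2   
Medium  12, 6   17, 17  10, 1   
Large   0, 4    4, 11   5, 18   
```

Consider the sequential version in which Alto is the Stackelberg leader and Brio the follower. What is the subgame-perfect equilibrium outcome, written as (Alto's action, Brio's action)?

Brio best-responds to each possible Alto move:
- Small → Brio plays Y (best of 4, 16, 2); Alto gets 14.
- Medium → Brio plays Y (best of 6, 17, 1); Alto gets 17.
- Large → Brio plays Z (best of 4, 11, 18); Alto gets 5.
Among 14, 17, 5, the best is 17 at Medium. Subgame-perfect outcome: (Medium, Y) with payoffs (17, 17).

(Medium, Y)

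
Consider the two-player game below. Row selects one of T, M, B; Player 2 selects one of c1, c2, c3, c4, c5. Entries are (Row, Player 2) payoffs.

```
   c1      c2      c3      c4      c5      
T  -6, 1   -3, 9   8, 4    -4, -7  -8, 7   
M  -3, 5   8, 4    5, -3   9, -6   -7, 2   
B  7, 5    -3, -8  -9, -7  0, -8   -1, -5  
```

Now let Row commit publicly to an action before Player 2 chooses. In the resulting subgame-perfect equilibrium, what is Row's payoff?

7

Backward induction with Row moving first.
- T: Player 2 compares 1, 9, 4, -7, 7 and picks c2; Row would get -3.
- M: Player 2 compares 5, 4, -3, -6, 2 and picks c1; Row would get -3.
- B: Player 2 compares 5, -8, -7, -8, -5 and picks c1; Row would get 7.
Among -3, -3, 7, the best is 7 at B. Subgame-perfect outcome: (B, c1) with payoffs (7, 5).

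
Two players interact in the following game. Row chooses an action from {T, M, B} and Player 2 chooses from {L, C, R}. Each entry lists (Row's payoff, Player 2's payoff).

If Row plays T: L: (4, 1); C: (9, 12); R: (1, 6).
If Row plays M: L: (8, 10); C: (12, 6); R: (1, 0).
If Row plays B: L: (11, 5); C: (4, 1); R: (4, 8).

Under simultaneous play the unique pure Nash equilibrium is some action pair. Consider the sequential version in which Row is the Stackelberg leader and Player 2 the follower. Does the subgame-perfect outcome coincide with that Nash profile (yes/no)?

no

Player 2 best-responds to each possible Row move:
- T → Player 2 plays C (best of 1, 12, 6); Row gets 9.
- M → Player 2 plays L (best of 10, 6, 0); Row gets 8.
- B → Player 2 plays R (best of 5, 1, 8); Row gets 4.
Among 9, 8, 4, the best is 9 at T. Subgame-perfect outcome: (T, C) with payoffs (9, 12).
For the simultaneous game, intersect best replies.
Row's best replies: L→B; C→M; R→B.
Player 2's best replies: T→C; M→L; B→R.
Only (B, R) has each player best-responding; Nash payoffs (4, 8).
Sequential outcome (T, C) differs from the Nash profile (B, R).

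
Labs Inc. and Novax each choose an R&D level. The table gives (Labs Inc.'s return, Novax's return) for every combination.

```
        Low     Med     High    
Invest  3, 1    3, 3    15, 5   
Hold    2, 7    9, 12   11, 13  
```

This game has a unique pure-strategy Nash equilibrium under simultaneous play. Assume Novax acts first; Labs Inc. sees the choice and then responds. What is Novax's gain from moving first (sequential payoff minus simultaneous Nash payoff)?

7

Solve by backward induction (Novax leads).
- Low: BR = Invest, leader payoff 1.
- Med: BR = Hold, leader payoff 12.
- High: BR = Invest, leader payoff 5.
Maximizing over 1, 12, 5, Novax chooses Med. Subgame-perfect outcome: (Hold, Med) with payoffs (9, 12).
Under simultaneous play:
Labs Inc.'s best replies: Low→Invest; Med→Hold; High→Invest.
Novax's best replies: Invest→High; Hold→High.
Only (Invest, High) has each player best-responding; Nash payoffs (15, 5).
Novax's commitment gain: 12 − 5 = 7.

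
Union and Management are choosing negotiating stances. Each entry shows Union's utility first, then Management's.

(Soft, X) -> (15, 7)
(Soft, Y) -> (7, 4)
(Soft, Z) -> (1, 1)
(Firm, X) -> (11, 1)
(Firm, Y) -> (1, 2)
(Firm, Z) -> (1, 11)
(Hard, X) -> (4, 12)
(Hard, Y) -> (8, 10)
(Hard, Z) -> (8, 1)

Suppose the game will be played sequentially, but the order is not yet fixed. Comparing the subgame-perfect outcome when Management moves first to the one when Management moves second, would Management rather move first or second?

first

If Union leads: Management's best replies are Soft→X, Firm→Z, Hard→X; Union's induced payoffs 15, 1, 4; outcome (Soft, X), payoffs (15, 7).
If Management leads: Union's best replies are X→Soft, Y→Hard, Z→Hard; Management's induced payoffs 7, 10, 1; outcome (Hard, Y), payoffs (8, 10).
Management gets 10 moving first and 7 moving second, so Management prefers to move first.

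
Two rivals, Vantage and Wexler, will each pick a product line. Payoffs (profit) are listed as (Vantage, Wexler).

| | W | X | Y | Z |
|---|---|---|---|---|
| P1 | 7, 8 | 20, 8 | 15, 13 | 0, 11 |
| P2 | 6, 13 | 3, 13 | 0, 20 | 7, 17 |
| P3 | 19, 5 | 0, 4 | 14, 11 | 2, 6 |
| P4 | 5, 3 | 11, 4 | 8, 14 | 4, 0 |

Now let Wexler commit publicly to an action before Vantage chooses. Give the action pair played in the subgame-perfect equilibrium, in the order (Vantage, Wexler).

(P2, Z)

Backward induction with Wexler moving first.
- W: BR = P3, leader payoff 5.
- X: BR = P1, leader payoff 8.
- Y: BR = P1, leader payoff 13.
- Z: BR = P2, leader payoff 17.
Wexler's induced payoffs are 5, 8, 13, 17, so Wexler commits to Z. Subgame-perfect outcome: (P2, Z) with payoffs (7, 17).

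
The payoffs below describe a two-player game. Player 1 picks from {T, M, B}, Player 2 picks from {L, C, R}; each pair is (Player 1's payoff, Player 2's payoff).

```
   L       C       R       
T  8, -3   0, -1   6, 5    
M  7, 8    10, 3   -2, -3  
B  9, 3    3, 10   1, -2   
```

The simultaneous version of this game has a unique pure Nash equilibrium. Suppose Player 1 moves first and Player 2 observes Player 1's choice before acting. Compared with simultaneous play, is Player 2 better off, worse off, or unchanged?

Solve by backward induction (Player 1 leads).
- T: Player 2 compares -3, -1, 5 and picks R; Player 1 would get 6.
- M: Player 2 compares 8, 3, -3 and picks L; Player 1 would get 7.
- B: Player 2 compares 3, 10, -2 and picks C; Player 1 would get 3.
Player 1's induced payoffs are 6, 7, 3, so Player 1 commits to M. Subgame-perfect outcome: (M, L) with payoffs (7, 8).
Under simultaneous play:
Player 1's best replies: L→B; C→M; R→T.
Player 2's best replies: T→R; M→L; B→C.
The unique mutual best reply is (T, R), giving (6, 5).
Player 2 earns 8 sequentially versus 5 at the Nash outcome: better off.

better off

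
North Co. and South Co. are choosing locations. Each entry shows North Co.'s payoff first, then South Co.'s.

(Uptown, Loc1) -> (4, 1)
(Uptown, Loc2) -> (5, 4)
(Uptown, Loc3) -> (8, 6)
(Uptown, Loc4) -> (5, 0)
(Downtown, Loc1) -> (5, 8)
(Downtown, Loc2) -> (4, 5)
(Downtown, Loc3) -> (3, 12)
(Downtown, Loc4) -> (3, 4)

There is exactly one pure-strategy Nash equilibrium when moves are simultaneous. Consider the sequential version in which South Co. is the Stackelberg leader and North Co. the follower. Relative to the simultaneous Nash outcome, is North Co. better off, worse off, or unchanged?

worse off

Work backward from North Co.'s decision.
- Loc1: North Co. compares 4, 5 and picks Downtown; South Co. would get 8.
- Loc2: North Co. compares 5, 4 and picks Uptown; South Co. would get 4.
- Loc3: North Co. compares 8, 3 and picks Uptown; South Co. would get 6.
- Loc4: North Co. compares 5, 3 and picks Uptown; South Co. would get 0.
Maximizing over 8, 4, 6, 0, South Co. chooses Loc1. Subgame-perfect outcome: (Downtown, Loc1) with payoffs (5, 8).
Now find the simultaneous Nash equilibrium.
North Co.'s best replies: Loc1→Downtown; Loc2→Uptown; Loc3→Uptown; Loc4→Uptown.
South Co.'s best replies: Uptown→Loc3; Downtown→Loc3.
The unique mutual best reply is (Uptown, Loc3), giving (8, 6).
North Co. earns 5 sequentially versus 8 at the Nash outcome: worse off.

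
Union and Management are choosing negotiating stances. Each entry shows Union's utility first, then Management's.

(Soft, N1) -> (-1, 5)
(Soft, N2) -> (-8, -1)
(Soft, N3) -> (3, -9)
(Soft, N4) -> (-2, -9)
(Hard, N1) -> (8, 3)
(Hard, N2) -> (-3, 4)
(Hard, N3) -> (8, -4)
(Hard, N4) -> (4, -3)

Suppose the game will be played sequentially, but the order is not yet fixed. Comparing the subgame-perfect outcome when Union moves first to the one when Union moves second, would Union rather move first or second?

If Union leads: Management's best replies are Soft→N1, Hard→N2; Union's induced payoffs -1, -3; outcome (Soft, N1), payoffs (-1, 5).
If Management leads: Union's best replies are N1→Hard, N2→Hard, N3→Hard, N4→Hard; Management's induced payoffs 3, 4, -4, -3; outcome (Hard, N2), payoffs (-3, 4).
Union gets -1 moving first and -3 moving second, so Union prefers to move first.

first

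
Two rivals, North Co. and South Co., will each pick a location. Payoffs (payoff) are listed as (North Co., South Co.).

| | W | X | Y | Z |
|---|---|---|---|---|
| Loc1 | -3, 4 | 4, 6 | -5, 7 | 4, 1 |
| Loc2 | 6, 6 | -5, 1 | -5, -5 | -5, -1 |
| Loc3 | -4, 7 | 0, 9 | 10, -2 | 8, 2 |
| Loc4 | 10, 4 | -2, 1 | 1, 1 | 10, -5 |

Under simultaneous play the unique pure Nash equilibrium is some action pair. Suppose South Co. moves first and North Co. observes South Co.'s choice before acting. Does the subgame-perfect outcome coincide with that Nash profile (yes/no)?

no

North Co. best-responds to each possible South Co. move:
- W: North Co. compares -3, 6, -4, 10 and picks Loc4; South Co. would get 4.
- X: North Co. compares 4, -5, 0, -2 and picks Loc1; South Co. would get 6.
- Y: North Co. compares -5, -5, 10, 1 and picks Loc3; South Co. would get -2.
- Z: North Co. compares 4, -5, 8, 10 and picks Loc4; South Co. would get -5.
Among 4, 6, -2, -5, the best is 6 at X. Subgame-perfect outcome: (Loc1, X) with payoffs (4, 6).
Now find the simultaneous Nash equilibrium.
North Co.'s best replies: W→Loc4; X→Loc1; Y→Loc3; Z→Loc4.
South Co.'s best replies: Loc1→Y; Loc2→W; Loc3→X; Loc4→W.
Only (Loc4, W) has each player best-responding; Nash payoffs (10, 4).
Sequential outcome (Loc1, X) differs from the Nash profile (Loc4, W).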